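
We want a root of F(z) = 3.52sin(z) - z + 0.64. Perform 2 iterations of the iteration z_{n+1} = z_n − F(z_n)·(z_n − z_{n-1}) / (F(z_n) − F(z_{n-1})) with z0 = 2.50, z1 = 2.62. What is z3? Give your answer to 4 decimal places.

F(2.50) = 0.246622, F(2.62) = -0.226119
z2 = 2.620000 − (-0.226119)·(2.620000 − 2.500000) / (-0.226119 − 0.246622) = 2.620000 − (-0.027134)/(-0.472741) = 2.562602
F(2.562602) = 0.003469
z3 = 2.562602 − 0.003469·(2.562602 − 2.620000) / (0.003469 − (-0.226119)) = 2.562602 − (-0.000199)/(0.229588) = 2.563469

2.5635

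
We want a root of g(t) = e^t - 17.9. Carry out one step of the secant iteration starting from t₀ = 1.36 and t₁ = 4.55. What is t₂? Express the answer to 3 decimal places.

1.852

g(1.36) = -14.00381, g(4.55) = 76.73241
t₂ = 4.55000 − 76.73241·(4.55000 − 1.36000) / (76.73241 − (-14.00381)) = 4.55000 − (244.77638)/(90.73622) = 1.85233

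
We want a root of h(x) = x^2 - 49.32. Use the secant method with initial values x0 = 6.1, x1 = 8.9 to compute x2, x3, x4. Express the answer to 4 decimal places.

6.9073, 7.0091, 7.0229

h(6.1) = -12.110000, h(8.9) = 29.890000
x2 = 8.900000 − 29.890000·(8.900000 − 6.100000) / (29.890000 − (-12.110000)) = 8.900000 − (83.692000)/(42.000000) = 6.907333
h(6.907333) = -1.608746
x3 = 6.907333 − (-1.608746)·(6.907333 − 8.900000) / (-1.608746 − 29.890000) = 6.907333 − (3.205695)/(-31.498746) = 7.009105
h(7.009105) = -0.192440
x4 = 7.009105 − (-0.192440)·(7.009105 − 6.907333) / (-0.192440 − (-1.608746)) = 7.009105 − (-0.019585)/(1.416306) = 7.022934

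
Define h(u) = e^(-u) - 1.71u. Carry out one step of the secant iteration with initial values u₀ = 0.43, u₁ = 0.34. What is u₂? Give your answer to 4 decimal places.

0.3945

h(0.43) = -0.084791, h(0.34) = 0.130370
u₂ = 0.340000 − 0.130370·(0.340000 − 0.430000) / (0.130370 − (-0.084791)) = 0.340000 − (-0.011733)/(0.215161) = 0.394533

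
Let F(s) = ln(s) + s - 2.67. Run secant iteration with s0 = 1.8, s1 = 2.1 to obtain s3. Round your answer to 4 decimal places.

1.9846

F(1.8) = -0.282213, F(2.1) = 0.171937
s2 = 2.100000 − 0.171937·(2.100000 − 1.800000) / (0.171937 − (-0.282213)) = 2.100000 − (0.051581)/(0.454151) = 1.986423
F(1.986423) = 0.002758
s3 = 1.986423 − 0.002758·(1.986423 − 2.100000) / (0.002758 − 0.171937) = 1.986423 − (-0.000313)/(-0.169179) = 1.984571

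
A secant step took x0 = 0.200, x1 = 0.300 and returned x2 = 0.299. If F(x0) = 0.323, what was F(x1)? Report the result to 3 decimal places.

The secant line through (0.200, 0.323) and (0.300, F(x1)) crosses zero at x2 = 0.299.
So (0.200, 0.323), (0.300, F(x1)), (0.299, 0) are collinear:
F(x1) = 0.323 · (0.300 − 0.299) / (0.200 − 0.299) = 0.323 · (0.00100)/(-0.09900) = -0.00326

-0.003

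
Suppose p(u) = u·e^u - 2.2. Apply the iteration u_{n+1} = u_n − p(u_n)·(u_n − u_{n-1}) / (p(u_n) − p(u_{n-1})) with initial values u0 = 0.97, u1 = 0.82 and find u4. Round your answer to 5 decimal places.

0.89707

p(0.97) = 0.3588061, p(0.82) = -0.3381901
u2 = 0.8200000 − (-0.3381901)·(0.8200000 − 0.9700000) / (-0.3381901 − 0.3588061) = 0.8200000 − (0.0507285)/(-0.6969963) = 0.8927816
p(0.8927816) = -0.0199052
u3 = 0.8927816 − (-0.0199052)·(0.8927816 − 0.8200000) / (-0.0199052 − (-0.3381901)) = 0.8927816 − (-0.0014487)/(0.3182849) = 0.8973333
p(0.8973333) = 0.0012060
u4 = 0.8973333 − 0.0012060·(0.8973333 − 0.8927816) / (0.0012060 − (-0.0199052)) = 0.8973333 − (0.0000055)/(0.0211113) = 0.8970733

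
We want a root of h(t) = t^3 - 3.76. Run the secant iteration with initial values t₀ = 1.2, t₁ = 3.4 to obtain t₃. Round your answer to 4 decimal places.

h(1.2) = -2.032000, h(3.4) = 35.544000
t₂ = 3.400000 − 35.544000·(3.400000 − 1.200000) / (35.544000 − (-2.032000)) = 3.400000 − (78.196800)/(37.576000) = 1.318970
h(1.318970) = -1.465414
t₃ = 1.318970 − (-1.465414)·(1.318970 − 3.400000) / (-1.465414 − 35.544000) = 1.318970 − (3.049571)/(-37.009414) = 1.401369

1.4014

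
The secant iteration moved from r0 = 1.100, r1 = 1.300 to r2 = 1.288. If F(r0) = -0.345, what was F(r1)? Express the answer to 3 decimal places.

The secant line through (1.100, -0.345) and (1.300, F(r1)) crosses zero at r2 = 1.288.
So (1.100, -0.345), (1.300, F(r1)), (1.288, 0) are collinear:
F(r1) = -0.345 · (1.300 − 1.288) / (1.100 − 1.288) = -0.345 · (0.01200)/(-0.18800) = 0.02202

0.022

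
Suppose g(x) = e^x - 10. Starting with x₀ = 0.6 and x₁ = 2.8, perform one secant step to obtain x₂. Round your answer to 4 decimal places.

g(0.6) = -8.177881, g(2.8) = 6.444647
x₂ = 2.800000 − 6.444647·(2.800000 − 0.600000) / (6.444647 − (-8.177881)) = 2.800000 − (14.178223)/(14.622528) = 1.830385

1.8304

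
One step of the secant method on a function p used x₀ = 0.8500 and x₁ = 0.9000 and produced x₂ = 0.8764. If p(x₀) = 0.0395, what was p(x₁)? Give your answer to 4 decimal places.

The secant line through (0.8500, 0.0395) and (0.9000, p(x₁)) crosses zero at x₂ = 0.8764.
So (0.8500, 0.0395), (0.9000, p(x₁)), (0.8764, 0) are collinear:
p(x₁) = 0.0395 · (0.9000 − 0.8764) / (0.8500 − 0.8764) = 0.0395 · (0.023600)/(-0.026400) = -0.035311

-0.0353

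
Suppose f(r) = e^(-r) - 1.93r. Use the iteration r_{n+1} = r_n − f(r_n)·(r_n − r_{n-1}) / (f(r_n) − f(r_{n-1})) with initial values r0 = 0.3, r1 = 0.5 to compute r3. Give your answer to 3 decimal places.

f(0.3) = 0.16182, f(0.5) = -0.35847
r2 = 0.50000 − (-0.35847)·(0.50000 − 0.30000) / (-0.35847 − 0.16182) = 0.50000 − (-0.07169)/(-0.52029) = 0.36220
f(0.36220) = -0.00291
r3 = 0.36220 − (-0.00291)·(0.36220 − 0.50000) / (-0.00291 − (-0.35847)) = 0.36220 − (0.00040)/(0.35556) = 0.36107

0.361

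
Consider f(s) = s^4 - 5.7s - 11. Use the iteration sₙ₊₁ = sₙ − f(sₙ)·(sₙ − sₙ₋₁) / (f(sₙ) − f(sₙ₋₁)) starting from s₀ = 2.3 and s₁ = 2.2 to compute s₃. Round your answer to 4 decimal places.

f(2.3) = 3.874100, f(2.2) = -0.114400
s₂ = 2.200000 − (-0.114400)·(2.200000 − 2.300000) / (-0.114400 − 3.874100) = 2.200000 − (0.011440)/(-3.988500) = 2.202868
f(2.202868) = -0.008346
s₃ = 2.202868 − (-0.008346)·(2.202868 − 2.200000) / (-0.008346 − (-0.114400)) = 2.202868 − (-0.000024)/(0.106054) = 2.203094

2.2031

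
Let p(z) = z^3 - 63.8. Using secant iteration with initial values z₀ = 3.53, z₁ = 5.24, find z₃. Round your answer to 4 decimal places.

p(3.53) = -19.813023, p(5.24) = 80.077824
z₂ = 5.240000 − 80.077824·(5.240000 − 3.530000) / (80.077824 − (-19.813023)) = 5.240000 − (136.933079)/(99.890847) = 3.869173
p(3.869173) = -5.876551
z₃ = 3.869173 − (-5.876551)·(3.869173 − 5.240000) / (-5.876551 − 80.077824) = 3.869173 − (8.055735)/(-85.954375) = 3.962894

3.9629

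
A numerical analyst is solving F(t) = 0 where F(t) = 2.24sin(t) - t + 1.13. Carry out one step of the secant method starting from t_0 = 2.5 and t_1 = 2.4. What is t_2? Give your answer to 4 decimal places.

F(2.5) = -0.029422, F(2.4) = 0.243038
t_2 = 2.400000 − 0.243038·(2.400000 − 2.500000) / (0.243038 − (-0.029422)) = 2.400000 − (-0.024304)/(0.272460) = 2.489201

2.4892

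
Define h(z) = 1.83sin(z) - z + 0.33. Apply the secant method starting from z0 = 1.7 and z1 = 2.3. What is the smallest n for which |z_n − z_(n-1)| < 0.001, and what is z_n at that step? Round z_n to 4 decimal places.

n = 5, z_n = 1.9966

h(1.7) = 0.444747, h(2.3) = -0.605359
z2 = 2.300000 − (-0.605359)·(0.600000)/(-1.050106) = 1.954115;  |Δ| = 0.345885
h(1.954115) = 0.073079
z3 = 1.954115 − 0.073079·(-0.345885)/(0.678438) = 1.991373;  |Δ| = 0.037257
h(1.991373) = 0.009150
z4 = 1.991373 − 0.009150·(0.037257)/(-0.063929) = 1.996705;  |Δ| = 0.005332
h(1.996705) = -0.000191
z5 = 1.996705 − (-0.000191)·(0.005332)/(-0.009340) = 1.996596;  |Δ| = 0.000109
|z5 − z4| = 0.000109 < 0.001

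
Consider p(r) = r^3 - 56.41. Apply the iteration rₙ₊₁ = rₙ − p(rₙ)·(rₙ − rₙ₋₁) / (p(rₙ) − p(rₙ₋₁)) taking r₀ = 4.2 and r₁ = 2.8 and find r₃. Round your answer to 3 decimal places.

p(4.2) = 17.67800, p(2.8) = -34.45800
r₂ = 2.80000 − (-34.45800)·(2.80000 − 4.20000) / (-34.45800 − 17.67800) = 2.80000 − (48.24120)/(-52.13600) = 3.72530
p(3.72530) = -4.71100
r₃ = 3.72530 − (-4.71100)·(3.72530 − 2.80000) / (-4.71100 − (-34.45800)) = 3.72530 − (-4.35907)/(29.74700) = 3.87183

3.872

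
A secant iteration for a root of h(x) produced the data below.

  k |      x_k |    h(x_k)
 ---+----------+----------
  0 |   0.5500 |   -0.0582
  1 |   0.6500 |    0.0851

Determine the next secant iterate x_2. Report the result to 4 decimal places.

x_2 = 0.6500 − 0.0851·(0.6500 − 0.5500) / (0.0851 − (-0.0582))
   = 0.6500 − (0.008510)/(0.143300) = 0.590614

0.5906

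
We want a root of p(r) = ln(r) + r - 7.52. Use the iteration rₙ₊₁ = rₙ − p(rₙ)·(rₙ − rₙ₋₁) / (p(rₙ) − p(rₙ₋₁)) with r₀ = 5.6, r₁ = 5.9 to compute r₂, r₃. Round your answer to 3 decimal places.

p(5.6) = -0.19723, p(5.9) = 0.15495
r₂ = 5.90000 − 0.15495·(5.90000 − 5.60000) / (0.15495 − (-0.19723)) = 5.90000 − (0.04649)/(0.35219) = 5.76801
p(5.76801) = 0.00033
r₃ = 5.76801 − 0.00033·(5.76801 − 5.90000) / (0.00033 − 0.15495) = 5.76801 − (-0.00004)/(-0.15462) = 5.76772

5.768, 5.768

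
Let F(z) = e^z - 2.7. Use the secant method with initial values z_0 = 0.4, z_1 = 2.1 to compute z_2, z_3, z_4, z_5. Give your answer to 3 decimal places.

0.708, 0.860, 1.014, 0.992

F(0.4) = -1.20818, F(2.1) = 5.46617
z_2 = 2.10000 − 5.46617·(2.10000 − 0.40000) / (5.46617 − (-1.20818)) = 2.10000 − (9.29249)/(6.67435) = 0.70773
F(0.70773) = -0.67062
z_3 = 0.70773 − (-0.67062)·(0.70773 − 2.10000) / (-0.67062 − 5.46617) = 0.70773 − (0.93368)/(-6.13679) = 0.85988
F(0.85988) = -0.33713
z_4 = 0.85988 − (-0.33713)·(0.85988 − 0.70773) / (-0.33713 − (-0.67062)) = 0.85988 − (-0.05129)/(0.33349) = 1.01368
F(1.01368) = 0.05574
z_5 = 1.01368 − 0.05574·(1.01368 − 0.85988) / (0.05574 − (-0.33713)) = 1.01368 − (0.00857)/(0.39287) = 0.99186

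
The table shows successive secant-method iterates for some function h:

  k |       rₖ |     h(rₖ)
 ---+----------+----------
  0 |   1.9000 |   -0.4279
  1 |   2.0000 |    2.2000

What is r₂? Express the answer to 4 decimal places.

1.9163

r₂ = 2.0000 − 2.2000·(2.0000 − 1.9000) / (2.2000 − (-0.4279))
   = 2.0000 − (0.220000)/(2.627900) = 1.916283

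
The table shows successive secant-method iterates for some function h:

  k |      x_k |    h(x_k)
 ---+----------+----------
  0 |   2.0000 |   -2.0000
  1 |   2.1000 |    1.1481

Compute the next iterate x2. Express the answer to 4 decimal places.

x2 = 2.1000 − 1.1481·(2.1000 − 2.0000) / (1.1481 − (-2.0000))
   = 2.1000 − (0.114810)/(3.148100) = 2.063530

2.0635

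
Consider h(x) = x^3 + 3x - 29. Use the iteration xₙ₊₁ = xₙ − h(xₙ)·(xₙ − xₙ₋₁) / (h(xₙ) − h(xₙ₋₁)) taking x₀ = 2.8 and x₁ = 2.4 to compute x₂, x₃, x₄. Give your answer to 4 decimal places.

2.7420, 2.7489, 2.7482

h(2.8) = 1.352000, h(2.4) = -7.976000
x₂ = 2.400000 − (-7.976000)·(2.400000 − 2.800000) / (-7.976000 − 1.352000) = 2.400000 − (3.190400)/(-9.328000) = 2.742024
h(2.742024) = -0.157484
x₃ = 2.742024 − (-0.157484)·(2.742024 − 2.400000) / (-0.157484 − (-7.976000)) = 2.742024 − (-0.053863)/(7.818516) = 2.748913
h(2.748913) = 0.018968
x₄ = 2.748913 − 0.018968·(2.748913 − 2.742024) / (0.018968 − (-0.157484)) = 2.748913 − (0.000131)/(0.176451) = 2.748173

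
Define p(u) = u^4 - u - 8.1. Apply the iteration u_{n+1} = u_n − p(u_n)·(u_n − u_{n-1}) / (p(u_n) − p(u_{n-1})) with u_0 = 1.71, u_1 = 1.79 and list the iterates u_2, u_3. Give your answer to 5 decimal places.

p(1.71) = -1.2596392, p(1.79) = 0.3762568
u_2 = 1.7900000 − 0.3762568·(1.7900000 − 1.7100000) / (0.3762568 − (-1.2596392)) = 1.7900000 − (0.0301005)/(1.6358960) = 1.7716000
p(1.7716000) = -0.0210007
u_3 = 1.7716000 − (-0.0210007)·(1.7716000 − 1.7900000) / (-0.0210007 − 0.3762568) = 1.7716000 − (0.0003864)/(-0.3972575) = 1.7725727

1.77160, 1.77257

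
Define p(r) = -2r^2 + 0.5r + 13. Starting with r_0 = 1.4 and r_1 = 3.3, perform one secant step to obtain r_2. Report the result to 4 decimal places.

p(1.4) = 9.780000, p(3.3) = -7.130000
r_2 = 3.300000 − (-7.130000)·(3.300000 − 1.400000) / (-7.130000 − 9.780000) = 3.300000 − (-13.547000)/(-16.910000) = 2.498876

2.4989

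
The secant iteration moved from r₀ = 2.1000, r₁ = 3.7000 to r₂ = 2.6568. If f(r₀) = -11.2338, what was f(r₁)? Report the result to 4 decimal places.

21.0472

The secant line through (2.1000, -11.2338) and (3.7000, f(r₁)) crosses zero at r₂ = 2.6568.
So (2.1000, -11.2338), (3.7000, f(r₁)), (2.6568, 0) are collinear:
f(r₁) = -11.2338 · (3.7000 − 2.6568) / (2.1000 − 2.6568) = -11.2338 · (1.043200)/(-0.556800) = 21.047234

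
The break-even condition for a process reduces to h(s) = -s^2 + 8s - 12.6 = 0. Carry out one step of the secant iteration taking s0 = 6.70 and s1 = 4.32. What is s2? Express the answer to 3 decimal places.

5.412

h(6.70) = -3.89000, h(4.32) = 3.29760
s2 = 4.32000 − 3.29760·(4.32000 − 6.70000) / (3.29760 − (-3.89000)) = 4.32000 − (-7.84829)/(7.18760) = 5.41192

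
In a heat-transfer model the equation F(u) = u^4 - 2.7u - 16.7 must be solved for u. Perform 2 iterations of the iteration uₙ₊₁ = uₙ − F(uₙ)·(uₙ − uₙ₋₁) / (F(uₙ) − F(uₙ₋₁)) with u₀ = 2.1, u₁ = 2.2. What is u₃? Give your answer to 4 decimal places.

F(2.1) = -2.921900, F(2.2) = 0.785600
u₂ = 2.200000 − 0.785600·(2.200000 − 2.100000) / (0.785600 − (-2.921900)) = 2.200000 − (0.078560)/(3.707500) = 2.178811
F(2.178811) = -0.046736
u₃ = 2.178811 − (-0.046736)·(2.178811 − 2.200000) / (-0.046736 − 0.785600) = 2.178811 − (0.000990)/(-0.832336) = 2.180000

2.1800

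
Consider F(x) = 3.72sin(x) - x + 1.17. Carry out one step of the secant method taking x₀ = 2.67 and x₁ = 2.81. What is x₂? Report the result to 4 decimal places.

2.7130

F(2.67) = 0.190017, F(2.81) = -0.428956
x₂ = 2.810000 − (-0.428956)·(2.810000 − 2.670000) / (-0.428956 − 0.190017) = 2.810000 − (-0.060054)/(-0.618974) = 2.712978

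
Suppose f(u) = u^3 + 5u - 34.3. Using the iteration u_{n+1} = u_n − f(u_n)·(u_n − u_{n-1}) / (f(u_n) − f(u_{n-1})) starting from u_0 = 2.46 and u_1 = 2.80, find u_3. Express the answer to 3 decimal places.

f(2.46) = -7.11306, f(2.80) = 1.65200
u_2 = 2.80000 − 1.65200·(2.80000 − 2.46000) / (1.65200 − (-7.11306)) = 2.80000 − (0.56168)/(8.76506) = 2.73592
f(2.73592) = -0.14138
u_3 = 2.73592 − (-0.14138)·(2.73592 − 2.80000) / (-0.14138 − 1.65200) = 2.73592 − (0.00906)/(-1.79338) = 2.74097

2.741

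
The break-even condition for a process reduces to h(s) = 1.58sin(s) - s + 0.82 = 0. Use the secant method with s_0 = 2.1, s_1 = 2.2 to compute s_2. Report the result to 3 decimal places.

h(2.1) = 0.08387, h(2.2) = -0.10258
s_2 = 2.20000 − (-0.10258)·(2.20000 − 2.10000) / (-0.10258 − 0.08387) = 2.20000 − (-0.01026)/(-0.18645) = 2.14498

2.145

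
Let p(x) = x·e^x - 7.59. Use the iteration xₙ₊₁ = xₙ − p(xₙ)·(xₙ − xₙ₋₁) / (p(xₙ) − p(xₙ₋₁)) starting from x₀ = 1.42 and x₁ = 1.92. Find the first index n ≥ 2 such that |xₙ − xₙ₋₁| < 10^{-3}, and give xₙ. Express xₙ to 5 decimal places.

p(1.42) = -1.7152890, p(1.92) = 5.5062403
x₂ = 1.9200000 − 5.5062403·(0.5000000)/(7.2215292) = 1.5387622;  |Δ| = 0.3812378
p(1.5387622) = -0.4211842
x₃ = 1.5387622 − (-0.4211842)·(-0.3812378)/(-5.9274245) = 1.5658517;  |Δ| = 0.0270896
p(1.5658517) = -0.0946588
x₄ = 1.5658517 − (-0.0946588)·(0.0270896)/(0.3265254) = 1.5737049;  |Δ| = 0.0078532
p(1.5737049) = 0.0023229
x₅ = 1.5737049 − 0.0023229·(0.0078532)/(0.0969817) = 1.5735168;  |Δ| = 0.0001881
|x₅ − x₄| = 0.0001881 < 10^{-3}

n = 5, xₙ = 1.57352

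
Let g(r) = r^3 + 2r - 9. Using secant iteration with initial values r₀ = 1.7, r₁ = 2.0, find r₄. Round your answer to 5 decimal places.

g(1.7) = -0.6870000, g(2.0) = 3.0000000
r₂ = 2.0000000 − 3.0000000·(2.0000000 − 1.7000000) / (3.0000000 − (-0.6870000)) = 2.0000000 − (0.9000000)/(3.6870000) = 1.7558991
g(1.7558991) = -0.0744459
r₃ = 1.7558991 − (-0.0744459)·(1.7558991 − 2.0000000) / (-0.0744459 − 3.0000000) = 1.7558991 − (0.0181723)/(-3.0744459) = 1.7618099
g(1.7618099) = -0.0077683
r₄ = 1.7618099 − (-0.0077683)·(1.7618099 − 1.7558991) / (-0.0077683 − (-0.0744459)) = 1.7618099 − (-0.0000459)/(0.0666776) = 1.7624985

1.76250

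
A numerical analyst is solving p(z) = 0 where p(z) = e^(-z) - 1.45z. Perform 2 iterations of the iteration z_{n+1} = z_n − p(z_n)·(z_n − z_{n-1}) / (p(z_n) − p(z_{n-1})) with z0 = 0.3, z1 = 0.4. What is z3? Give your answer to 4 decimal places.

p(0.3) = 0.305818, p(0.4) = 0.090320
z2 = 0.400000 − 0.090320·(0.400000 − 0.300000) / (0.090320 − 0.305818) = 0.400000 − (0.009032)/(-0.215498) = 0.441912
p(0.441912) = 0.002033
z3 = 0.441912 − 0.002033·(0.441912 − 0.400000) / (0.002033 − 0.090320) = 0.441912 − (0.000085)/(-0.088287) = 0.442878

0.4429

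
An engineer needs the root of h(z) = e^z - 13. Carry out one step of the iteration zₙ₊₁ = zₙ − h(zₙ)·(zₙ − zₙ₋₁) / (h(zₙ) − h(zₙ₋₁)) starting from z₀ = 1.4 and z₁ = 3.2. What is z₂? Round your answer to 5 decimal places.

h(1.4) = -8.9448000, h(3.2) = 11.5325302
z₂ = 3.2000000 − 11.5325302·(3.2000000 − 1.4000000) / (11.5325302 − (-8.9448000)) = 3.2000000 − (20.7585544)/(20.4773302) = 2.1862666

2.18627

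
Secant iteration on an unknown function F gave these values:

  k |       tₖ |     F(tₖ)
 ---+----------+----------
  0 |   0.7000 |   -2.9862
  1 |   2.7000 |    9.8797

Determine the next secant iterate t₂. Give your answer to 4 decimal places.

t₂ = 2.7000 − 9.8797·(2.7000 − 0.7000) / (9.8797 − (-2.9862))
   = 2.7000 − (19.759400)/(12.865900) = 1.164204

1.1642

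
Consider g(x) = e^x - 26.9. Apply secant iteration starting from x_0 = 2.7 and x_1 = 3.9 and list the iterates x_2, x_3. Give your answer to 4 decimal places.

3.1178, 3.2434

g(2.7) = -12.020268, g(3.9) = 22.502449
x_2 = 3.900000 − 22.502449·(3.900000 − 2.700000) / (22.502449 − (-12.020268)) = 3.900000 − (27.002939)/(34.522717) = 3.117821
g(3.117821) = -4.302909
x_3 = 3.117821 − (-4.302909)·(3.117821 − 3.900000) / (-4.302909 − 22.502449) = 3.117821 − (3.365645)/(-26.805359) = 3.243380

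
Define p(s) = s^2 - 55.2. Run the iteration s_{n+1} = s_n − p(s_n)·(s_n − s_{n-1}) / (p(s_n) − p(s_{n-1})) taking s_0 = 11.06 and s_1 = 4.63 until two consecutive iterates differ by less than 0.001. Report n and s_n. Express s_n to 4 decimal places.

n = 6, s_n = 7.4297

p(11.06) = 67.123600, p(4.63) = -33.763100
s_2 = 4.630000 − (-33.763100)·(-6.430000)/(-100.886700) = 6.781887;  |Δ| = 2.151887
p(6.781887) = -9.206015
s_3 = 6.781887 − (-9.206015)·(2.151887)/(24.557085) = 7.588591;  |Δ| = 0.806704
p(7.588591) = 2.386707
s_4 = 7.588591 − 2.386707·(0.806704)/(11.592722) = 7.422507;  |Δ| = 0.166084
p(7.422507) = -0.106397
s_5 = 7.422507 − (-0.106397)·(-0.166084)/(-2.493104) = 7.429594;  |Δ| = 0.007088
p(7.429594) = -0.001127
s_6 = 7.429594 − (-0.001127)·(0.007088)/(0.105270) = 7.429670;  |Δ| = 0.000076
|s_6 − s_5| = 0.000076 < 0.001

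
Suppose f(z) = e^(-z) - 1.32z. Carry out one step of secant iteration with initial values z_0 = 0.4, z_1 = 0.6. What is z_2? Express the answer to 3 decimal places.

0.474

f(0.4) = 0.14232, f(0.6) = -0.24319
z_2 = 0.60000 − (-0.24319)·(0.60000 − 0.40000) / (-0.24319 − 0.14232) = 0.60000 − (-0.04864)/(-0.38551) = 0.47383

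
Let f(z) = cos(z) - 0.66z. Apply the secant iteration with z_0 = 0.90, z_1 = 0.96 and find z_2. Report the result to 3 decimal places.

0.919

f(0.90) = 0.02761, f(0.96) = -0.06008
z_2 = 0.96000 − (-0.06008)·(0.96000 − 0.90000) / (-0.06008 − 0.02761) = 0.96000 − (-0.00360)/(-0.08769) = 0.91889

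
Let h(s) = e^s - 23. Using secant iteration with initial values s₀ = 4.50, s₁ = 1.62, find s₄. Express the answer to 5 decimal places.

h(4.50) = 67.0171313, h(1.62) = -17.9469097
s₂ = 1.6200000 − (-17.9469097)·(1.6200000 − 4.5000000) / (-17.9469097 − 67.0171313) = 1.6200000 − (51.6870999)/(-84.9640410) = 2.2283409
h(2.2283409) = -13.7155507
s₃ = 2.2283409 − (-13.7155507)·(2.2283409 − 1.6200000) / (-13.7155507 − (-17.9469097)) = 2.2283409 − (-8.3437302)/(4.2313590) = 4.2002204
h(4.2002204) = 43.7010317
s₄ = 4.2002204 − 43.7010317·(4.2002204 − 2.2283409) / (43.7010317 − (-13.7155507)) = 4.2002204 − (86.1731701)/(57.4165824) = 2.6993793

2.69938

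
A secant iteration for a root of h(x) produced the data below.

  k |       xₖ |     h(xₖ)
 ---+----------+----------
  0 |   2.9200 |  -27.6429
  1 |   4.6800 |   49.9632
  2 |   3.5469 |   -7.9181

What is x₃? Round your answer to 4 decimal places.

x₃ = 3.5469 − (-7.9181)·(3.5469 − 4.6800) / (-7.9181 − 49.9632)
   = 3.5469 − (8.971999)/(-57.881300) = 3.701907

3.7019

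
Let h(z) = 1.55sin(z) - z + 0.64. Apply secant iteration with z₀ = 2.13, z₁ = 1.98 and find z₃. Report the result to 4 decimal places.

2.0297

h(2.13) = -0.176099, h(1.98) = 0.082029
z₂ = 1.980000 − 0.082029·(1.980000 − 2.130000) / (0.082029 − (-0.176099)) = 1.980000 − (-0.012304)/(0.258128) = 2.027667
h(2.027667) = 0.003360
z₃ = 2.027667 − 0.003360·(2.027667 − 1.980000) / (0.003360 − 0.082029) = 2.027667 − (0.000160)/(-0.078669) = 2.029703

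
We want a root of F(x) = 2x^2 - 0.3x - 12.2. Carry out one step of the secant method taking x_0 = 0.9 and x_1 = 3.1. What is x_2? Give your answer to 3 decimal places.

F(0.9) = -10.85000, F(3.1) = 6.09000
x_2 = 3.10000 − 6.09000·(3.10000 − 0.90000) / (6.09000 − (-10.85000)) = 3.10000 − (13.39800)/(16.94000) = 2.30909

2.309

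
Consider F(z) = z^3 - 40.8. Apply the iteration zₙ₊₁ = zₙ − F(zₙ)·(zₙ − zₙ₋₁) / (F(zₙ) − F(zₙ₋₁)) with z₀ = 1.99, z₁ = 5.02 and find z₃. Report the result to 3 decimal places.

F(1.99) = -32.91940, F(5.02) = 85.70601
z₂ = 5.02000 − 85.70601·(5.02000 − 1.99000) / (85.70601 − (-32.91940)) = 5.02000 − (259.68920)/(118.62541) = 2.83085
F(2.83085) = -18.11446
z₃ = 2.83085 − (-18.11446)·(2.83085 − 5.02000) / (-18.11446 − 85.70601) = 2.83085 − (39.65534)/(-103.82047) = 3.21281

3.213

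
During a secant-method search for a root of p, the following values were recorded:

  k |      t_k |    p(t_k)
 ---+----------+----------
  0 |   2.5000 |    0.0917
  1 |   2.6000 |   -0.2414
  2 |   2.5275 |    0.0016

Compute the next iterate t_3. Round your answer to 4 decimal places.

t_3 = 2.5275 − 0.0016·(2.5275 − 2.6000) / (0.0016 − (-0.2414))
   = 2.5275 − (-0.000116)/(0.243000) = 2.527977

2.5280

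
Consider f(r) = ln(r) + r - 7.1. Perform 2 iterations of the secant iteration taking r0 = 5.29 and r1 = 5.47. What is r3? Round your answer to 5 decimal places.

f(5.29) = -0.1441818, f(5.47) = 0.0692786
r2 = 5.4700000 − 0.0692786·(5.4700000 − 5.2900000) / (0.0692786 − (-0.1441818)) = 5.4700000 − (0.0124702)/(0.2134604) = 5.4115810
f(5.4115810) = 0.0001222
r3 = 5.4115810 − 0.0001222·(5.4115810 − 5.4700000) / (0.0001222 − 0.0692786) = 5.4115810 − (-0.0000071)/(-0.0691564) = 5.4114777

5.41148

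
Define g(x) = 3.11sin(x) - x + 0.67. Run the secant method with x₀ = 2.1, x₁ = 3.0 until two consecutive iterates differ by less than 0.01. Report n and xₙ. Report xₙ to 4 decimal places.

n = 4, xₙ = 2.5090

g(2.1) = 1.254581, g(3.0) = -1.891117
x₂ = 3.000000 − (-1.891117)·(0.900000)/(-3.145698) = 2.458942;  |Δ| = 0.541058
g(2.458942) = 0.173007
x₃ = 2.458942 − 0.173007·(-0.541058)/(2.064124) = 2.504292;  |Δ| = 0.045350
g(2.504292) = 0.016247
x₄ = 2.504292 − 0.016247·(0.045350)/(-0.156760) = 2.508992;  |Δ| = 0.004700
|x₄ − x₃| = 0.004700 < 0.01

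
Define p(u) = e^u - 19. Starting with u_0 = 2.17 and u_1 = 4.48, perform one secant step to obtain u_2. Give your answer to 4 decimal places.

p(2.17) = -10.241716, p(4.48) = 69.234673
u_2 = 4.480000 − 69.234673·(4.480000 − 2.170000) / (69.234673 − (-10.241716)) = 4.480000 − (159.932094)/(79.476389) = 2.467678

2.4677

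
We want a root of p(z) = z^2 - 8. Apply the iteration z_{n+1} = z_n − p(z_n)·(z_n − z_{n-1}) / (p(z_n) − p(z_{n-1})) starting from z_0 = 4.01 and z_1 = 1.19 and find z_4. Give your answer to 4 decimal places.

2.8170

p(4.01) = 8.080100, p(1.19) = -6.583900
z_2 = 1.190000 − (-6.583900)·(1.190000 − 4.010000) / (-6.583900 − 8.080100) = 1.190000 − (18.566598)/(-14.664000) = 2.456135
p(2.456135) = -1.967403
z_3 = 2.456135 − (-1.967403)·(2.456135 − 1.190000) / (-1.967403 − (-6.583900)) = 2.456135 − (-2.490997)/(4.616497) = 2.995720
p(2.995720) = 0.974341
z_4 = 2.995720 − 0.974341·(2.995720 − 2.456135) / (0.974341 − (-1.967403)) = 2.995720 − (0.525741)/(2.941744) = 2.817003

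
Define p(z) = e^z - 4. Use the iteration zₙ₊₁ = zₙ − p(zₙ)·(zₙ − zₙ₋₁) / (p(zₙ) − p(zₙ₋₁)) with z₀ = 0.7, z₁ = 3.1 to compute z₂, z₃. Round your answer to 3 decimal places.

0.936, 1.096

p(0.7) = -1.98625, p(3.1) = 18.19795
z₂ = 3.10000 − 18.19795·(3.10000 − 0.70000) / (18.19795 − (-1.98625)) = 3.10000 − (43.67508)/(20.18420) = 0.93617
p(0.93617) = -1.44979
z₃ = 0.93617 − (-1.44979)·(0.93617 − 3.10000) / (-1.44979 − 18.19795) = 0.93617 − (3.13710)/(-19.64774) = 1.09584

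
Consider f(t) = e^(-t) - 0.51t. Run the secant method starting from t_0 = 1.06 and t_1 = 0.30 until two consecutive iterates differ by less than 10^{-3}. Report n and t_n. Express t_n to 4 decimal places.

n = 5, t_n = 0.8435

f(1.06) = -0.194144, f(0.30) = 0.587818
t_2 = 0.300000 − 0.587818·(-0.760000)/(0.781962) = 0.871309;  |Δ| = 0.571309
f(0.871309) = -0.025964
t_3 = 0.871309 − (-0.025964)·(0.571309)/(-0.613782) = 0.847142;  |Δ| = 0.024167
f(0.847142) = -0.003404
t_4 = 0.847142 − (-0.003404)·(-0.024167)/(0.022560) = 0.843495;  |Δ| = 0.003646
f(0.843495) = 0.000022
t_5 = 0.843495 − 0.000022·(-0.003646)/(0.003425) = 0.843518;  |Δ| = 0.000023
|t_5 − t_4| = 0.000023 < 10^{-3}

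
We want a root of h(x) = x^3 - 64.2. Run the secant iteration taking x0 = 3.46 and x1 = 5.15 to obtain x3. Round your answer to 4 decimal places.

3.9702

h(3.46) = -22.778264, h(5.15) = 72.390875
x2 = 5.150000 − 72.390875·(5.150000 − 3.460000) / (72.390875 − (-22.778264)) = 5.150000 − (122.340579)/(95.169139) = 3.864493
h(3.864493) = -6.486471
x3 = 3.864493 − (-6.486471)·(3.864493 − 5.150000) / (-6.486471 − 72.390875) = 3.864493 − (8.338403)/(-78.877346) = 3.970207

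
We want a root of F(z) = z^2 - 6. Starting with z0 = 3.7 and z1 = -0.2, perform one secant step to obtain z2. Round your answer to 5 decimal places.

F(3.7) = 7.6900000, F(-0.2) = -5.9600000
z2 = -0.2000000 − (-5.9600000)·(-0.2000000 − 3.7000000) / (-5.9600000 − 7.6900000) = -0.2000000 − (23.2440000)/(-13.6500000) = 1.5028571

1.50286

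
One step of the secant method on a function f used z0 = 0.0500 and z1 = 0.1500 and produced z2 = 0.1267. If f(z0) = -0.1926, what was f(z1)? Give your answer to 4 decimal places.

The secant line through (0.0500, -0.1926) and (0.1500, f(z1)) crosses zero at z2 = 0.1267.
So (0.0500, -0.1926), (0.1500, f(z1)), (0.1267, 0) are collinear:
f(z1) = -0.1926 · (0.1500 − 0.1267) / (0.0500 − 0.1267) = -0.1926 · (0.023300)/(-0.076700) = 0.058508

0.0585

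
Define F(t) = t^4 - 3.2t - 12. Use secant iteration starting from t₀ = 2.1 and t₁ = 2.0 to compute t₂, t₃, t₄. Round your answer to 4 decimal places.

F(2.1) = 0.728100, F(2.0) = -2.400000
t₂ = 2.000000 − (-2.400000)·(2.000000 − 2.100000) / (-2.400000 − 0.728100) = 2.000000 − (0.240000)/(-3.128100) = 2.076724
F(2.076724) = -0.045427
t₃ = 2.076724 − (-0.045427)·(2.076724 − 2.000000) / (-0.045427 − (-2.400000)) = 2.076724 − (-0.003485)/(2.354573) = 2.078204
F(2.078204) = 0.002924
t₄ = 2.078204 − 0.002924·(2.078204 − 2.076724) / (0.002924 − (-0.045427)) = 2.078204 − (0.000004)/(0.048351) = 2.078115

2.0767, 2.0782, 2.0781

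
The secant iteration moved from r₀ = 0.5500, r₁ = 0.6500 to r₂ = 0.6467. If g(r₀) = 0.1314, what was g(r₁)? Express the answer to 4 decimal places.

The secant line through (0.5500, 0.1314) and (0.6500, g(r₁)) crosses zero at r₂ = 0.6467.
So (0.5500, 0.1314), (0.6500, g(r₁)), (0.6467, 0) are collinear:
g(r₁) = 0.1314 · (0.6500 − 0.6467) / (0.5500 − 0.6467) = 0.1314 · (0.003300)/(-0.096700) = -0.004484

-0.0045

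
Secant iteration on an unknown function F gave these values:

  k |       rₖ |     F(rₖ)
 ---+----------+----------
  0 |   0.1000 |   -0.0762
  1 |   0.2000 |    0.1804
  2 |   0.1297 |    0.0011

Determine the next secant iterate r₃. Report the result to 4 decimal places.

r₃ = 0.1297 − 0.0011·(0.1297 − 0.2000) / (0.0011 − 0.1804)
   = 0.1297 − (-0.000077)/(-0.179300) = 0.129269

0.1293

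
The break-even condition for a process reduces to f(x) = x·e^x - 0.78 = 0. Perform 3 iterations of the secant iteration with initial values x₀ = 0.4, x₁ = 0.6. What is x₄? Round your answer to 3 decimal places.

f(0.4) = -0.18327, f(0.6) = 0.31327
x₂ = 0.60000 − 0.31327·(0.60000 − 0.40000) / (0.31327 − (-0.18327)) = 0.60000 − (0.06265)/(0.49654) = 0.47382
f(0.47382) = -0.01899
x₃ = 0.47382 − (-0.01899)·(0.47382 − 0.60000) / (-0.01899 − 0.31327) = 0.47382 − (0.00240)/(-0.33226) = 0.48103
f(0.48103) = -0.00182
x₄ = 0.48103 − (-0.00182)·(0.48103 − 0.47382) / (-0.00182 − (-0.01899)) = 0.48103 − (-0.00001)/(0.01718) = 0.48179

0.482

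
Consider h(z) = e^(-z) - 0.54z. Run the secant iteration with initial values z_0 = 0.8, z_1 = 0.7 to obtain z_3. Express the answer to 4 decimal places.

0.8176

h(0.8) = 0.017329, h(0.7) = 0.118585
z_2 = 0.700000 − 0.118585·(0.700000 − 0.800000) / (0.118585 − 0.017329) = 0.700000 − (-0.011859)/(0.101256) = 0.817114
h(0.817114) = 0.000463
z_3 = 0.817114 − 0.000463·(0.817114 − 0.700000) / (0.000463 − 0.118585) = 0.817114 − (0.000054)/(-0.118122) = 0.817573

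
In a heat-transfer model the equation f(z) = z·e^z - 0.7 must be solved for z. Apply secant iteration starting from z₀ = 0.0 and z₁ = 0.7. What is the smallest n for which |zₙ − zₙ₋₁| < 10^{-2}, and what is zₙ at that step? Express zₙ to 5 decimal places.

n = 5, zₙ = 0.44744

f(0.0) = -0.7000000, f(0.7) = 0.7096269
z₂ = 0.7000000 − 0.7096269·(0.7000000)/(1.4096269) = 0.3476097;  |Δ| = 0.3523903
f(0.3476097) = -0.2078960
z₃ = 0.3476097 − (-0.2078960)·(-0.3523903)/(-0.9175229) = 0.4274557;  |Δ| = 0.0798460
f(0.4274557) = -0.0445602
z₄ = 0.4274557 − (-0.0445602)·(0.0798460)/(0.1633358) = 0.4492388;  |Δ| = 0.0217831
f(0.4492388) = 0.0040106
z₅ = 0.4492388 − 0.0040106·(0.0217831)/(0.0485708) = 0.4474401;  |Δ| = 0.0017987
|z₅ − z₄| = 0.0017987 < 10^{-2}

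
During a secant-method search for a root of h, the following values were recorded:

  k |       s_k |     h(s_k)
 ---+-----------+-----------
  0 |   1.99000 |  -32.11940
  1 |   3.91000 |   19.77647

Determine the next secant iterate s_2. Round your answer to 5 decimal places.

s_2 = 3.91000 − 19.77647·(3.91000 − 1.99000) / (19.77647 − (-32.11940))
   = 3.91000 − (37.9708224)/(51.8958700) = 3.1783267

3.17833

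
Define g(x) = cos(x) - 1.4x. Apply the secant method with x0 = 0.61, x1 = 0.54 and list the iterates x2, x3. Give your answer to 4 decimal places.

g(0.61) = -0.034352, g(0.54) = 0.101709
x2 = 0.540000 − 0.101709·(0.540000 − 0.610000) / (0.101709 − (-0.034352)) = 0.540000 − (-0.007120)/(0.136061) = 0.592327
g(0.592327) = 0.000387
x3 = 0.592327 − 0.000387·(0.592327 − 0.540000) / (0.000387 − 0.101709) = 0.592327 − (0.000020)/(-0.101322) = 0.592526

0.5923, 0.5925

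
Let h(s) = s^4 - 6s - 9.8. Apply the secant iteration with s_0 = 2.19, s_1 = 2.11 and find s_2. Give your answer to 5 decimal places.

h(2.19) = 0.0625752, h(2.11) = -2.6388056
s_2 = 2.1100000 − (-2.6388056)·(2.1100000 − 2.1900000) / (-2.6388056 − 0.0625752) = 2.1100000 − (0.2111044)/(-2.7013808) = 2.1881469

2.18815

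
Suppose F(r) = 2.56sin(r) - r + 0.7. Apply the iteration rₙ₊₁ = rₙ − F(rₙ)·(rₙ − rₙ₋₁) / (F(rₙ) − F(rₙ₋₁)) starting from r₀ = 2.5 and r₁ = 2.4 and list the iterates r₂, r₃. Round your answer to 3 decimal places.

2.410, 2.410

F(2.5) = -0.26791, F(2.4) = 0.02919
r₂ = 2.40000 − 0.02919·(2.40000 − 2.50000) / (0.02919 − (-0.26791)) = 2.40000 − (-0.00292)/(0.29710) = 2.40982
F(2.40982) = 0.00073
r₃ = 2.40982 − 0.00073·(2.40982 − 2.40000) / (0.00073 − 0.02919) = 2.40982 − (0.00001)/(-0.02845) = 2.41008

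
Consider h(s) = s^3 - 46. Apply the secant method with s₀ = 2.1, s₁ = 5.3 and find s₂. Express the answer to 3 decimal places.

2.942

h(2.1) = -36.73900, h(5.3) = 102.87700
s₂ = 5.30000 − 102.87700·(5.30000 − 2.10000) / (102.87700 − (-36.73900)) = 5.30000 − (329.20640)/(139.61600) = 2.94206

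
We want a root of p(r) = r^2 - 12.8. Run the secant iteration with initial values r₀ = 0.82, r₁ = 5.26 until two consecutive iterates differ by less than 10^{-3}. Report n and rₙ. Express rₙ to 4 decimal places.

n = 6, rₙ = 3.5777

p(0.82) = -12.127600, p(5.26) = 14.867600
r₂ = 5.260000 − 14.867600·(4.440000)/(26.995200) = 2.814671;  |Δ| = 2.445329
p(2.814671) = -4.877627
r₃ = 2.814671 − (-4.877627)·(-2.445329)/(-19.745227) = 3.418736;  |Δ| = 0.604065
p(3.418736) = -1.112243
r₄ = 3.418736 − (-1.112243)·(0.604065)/(3.765384) = 3.597169;  |Δ| = 0.178433
p(3.597169) = 0.139623
r₅ = 3.597169 − 0.139623·(0.178433)/(1.251866) = 3.577268;  |Δ| = 0.019901
p(3.577268) = -0.003155
r₆ = 3.577268 − (-0.003155)·(-0.019901)/(-0.142778) = 3.577708;  |Δ| = 0.000440
|r₆ − r₅| = 0.000440 < 10^{-3}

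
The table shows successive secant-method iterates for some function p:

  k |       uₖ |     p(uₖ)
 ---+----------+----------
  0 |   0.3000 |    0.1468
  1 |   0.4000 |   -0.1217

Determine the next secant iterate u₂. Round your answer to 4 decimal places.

0.3547

u₂ = 0.4000 − (-0.1217)·(0.4000 − 0.3000) / (-0.1217 − 0.1468)
   = 0.4000 − (-0.012170)/(-0.268500) = 0.354674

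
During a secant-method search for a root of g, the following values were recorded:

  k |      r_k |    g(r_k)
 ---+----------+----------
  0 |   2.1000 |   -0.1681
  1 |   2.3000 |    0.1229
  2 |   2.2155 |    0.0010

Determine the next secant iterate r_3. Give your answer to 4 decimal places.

2.2148

r_3 = 2.2155 − 0.0010·(2.2155 − 2.3000) / (0.0010 − 0.1229)
   = 2.2155 − (-0.000084)/(-0.121900) = 2.214807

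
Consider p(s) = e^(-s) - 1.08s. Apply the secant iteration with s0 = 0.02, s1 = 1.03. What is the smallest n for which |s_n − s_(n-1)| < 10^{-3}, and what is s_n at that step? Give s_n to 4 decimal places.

n = 5, s_n = 0.5397

p(0.02) = 0.958599, p(1.03) = -0.755393
s2 = 1.030000 − (-0.755393)·(1.010000)/(-1.713992) = 0.584871;  |Δ| = 0.445129
p(0.584871) = -0.074483
s3 = 0.584871 − (-0.074483)·(-0.445129)/(0.680910) = 0.536180;  |Δ| = 0.048692
p(0.536180) = 0.005905
s4 = 0.536180 − 0.005905·(-0.048692)/(0.080388) = 0.539756;  |Δ| = 0.003577
p(0.539756) = -0.000046
s5 = 0.539756 − (-0.000046)·(0.003577)/(-0.005951) = 0.539728;  |Δ| = 0.000028
|s5 − s4| = 0.000028 < 10^{-3}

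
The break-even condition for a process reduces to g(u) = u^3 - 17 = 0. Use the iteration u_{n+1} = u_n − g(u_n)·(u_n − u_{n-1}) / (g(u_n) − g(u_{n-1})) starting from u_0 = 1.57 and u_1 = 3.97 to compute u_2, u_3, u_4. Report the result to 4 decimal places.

2.1068, 2.3746, 2.6140

g(1.57) = -13.130107, g(3.97) = 45.570773
u_2 = 3.970000 − 45.570773·(3.970000 − 1.570000) / (45.570773 − (-13.130107)) = 3.970000 − (109.369855)/(58.700880) = 2.106828
g(2.106828) = -7.648376
u_3 = 2.106828 − (-7.648376)·(2.106828 − 3.970000) / (-7.648376 − 45.570773) = 2.106828 − (14.250242)/(-53.219149) = 2.374593
g(2.374593) = -3.610402
u_4 = 2.374593 − (-3.610402)·(2.374593 − 2.106828) / (-3.610402 − (-7.648376)) = 2.374593 − (-0.966740)/(4.037974) = 2.614005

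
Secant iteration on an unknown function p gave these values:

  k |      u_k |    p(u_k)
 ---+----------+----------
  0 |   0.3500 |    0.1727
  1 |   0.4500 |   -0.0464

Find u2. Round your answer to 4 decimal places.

0.4288

u2 = 0.4500 − (-0.0464)·(0.4500 − 0.3500) / (-0.0464 − 0.1727)
   = 0.4500 − (-0.004640)/(-0.219100) = 0.428822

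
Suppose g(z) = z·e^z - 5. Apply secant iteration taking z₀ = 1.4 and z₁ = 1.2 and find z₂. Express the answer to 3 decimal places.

1.320

g(1.4) = 0.67728, g(1.2) = -1.01586
z₂ = 1.20000 − (-1.01586)·(1.20000 − 1.40000) / (-1.01586 − 0.67728) = 1.20000 − (0.20317)/(-1.69314) = 1.32000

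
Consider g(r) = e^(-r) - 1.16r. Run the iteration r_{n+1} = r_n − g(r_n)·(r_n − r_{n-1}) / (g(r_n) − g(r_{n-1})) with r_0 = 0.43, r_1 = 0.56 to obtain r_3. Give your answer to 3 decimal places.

0.515

g(0.43) = 0.15171, g(0.56) = -0.07839
r_2 = 0.56000 − (-0.07839)·(0.56000 − 0.43000) / (-0.07839 − 0.15171) = 0.56000 − (-0.01019)/(-0.23010) = 0.51571
g(0.51571) = -0.00115
r_3 = 0.51571 − (-0.00115)·(0.51571 − 0.56000) / (-0.00115 − (-0.07839)) = 0.51571 − (0.00005)/(0.07724) = 0.51505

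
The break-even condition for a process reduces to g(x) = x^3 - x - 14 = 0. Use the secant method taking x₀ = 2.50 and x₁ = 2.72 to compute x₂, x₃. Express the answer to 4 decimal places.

g(2.50) = -0.875000, g(2.72) = 3.403648
x₂ = 2.720000 − 3.403648·(2.720000 − 2.500000) / (3.403648 − (-0.875000)) = 2.720000 − (0.748803)/(4.278648) = 2.544991
g(2.544991) = -0.061140
x₃ = 2.544991 − (-0.061140)·(2.544991 − 2.720000) / (-0.061140 − 3.403648) = 2.544991 − (0.010700)/(-3.464788) = 2.548079

2.5450, 2.5481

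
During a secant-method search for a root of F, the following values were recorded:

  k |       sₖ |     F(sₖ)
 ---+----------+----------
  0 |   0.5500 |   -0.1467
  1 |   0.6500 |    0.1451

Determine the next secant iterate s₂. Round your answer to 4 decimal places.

s₂ = 0.6500 − 0.1451·(0.6500 − 0.5500) / (0.1451 − (-0.1467))
   = 0.6500 − (0.014510)/(0.291800) = 0.600274

0.6003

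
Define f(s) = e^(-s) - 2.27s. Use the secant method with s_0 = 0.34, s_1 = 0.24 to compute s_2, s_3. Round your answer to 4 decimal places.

f(0.34) = -0.060030, f(0.24) = 0.241828
s_2 = 0.240000 − 0.241828·(0.240000 − 0.340000) / (0.241828 − (-0.060030)) = 0.240000 − (-0.024183)/(0.301858) = 0.320113
f(0.320113) = -0.000590
s_3 = 0.320113 − (-0.000590)·(0.320113 − 0.240000) / (-0.000590 − 0.241828) = 0.320113 − (-0.000047)/(-0.242418) = 0.319918

0.3201, 0.3199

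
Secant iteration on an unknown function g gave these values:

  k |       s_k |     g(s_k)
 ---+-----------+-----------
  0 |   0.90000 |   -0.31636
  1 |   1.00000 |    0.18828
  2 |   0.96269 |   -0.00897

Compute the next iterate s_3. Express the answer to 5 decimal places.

0.96439

s_3 = 0.96269 − (-0.00897)·(0.96269 − 1.00000) / (-0.00897 − 0.18828)
   = 0.96269 − (0.0003347)/(-0.1972500) = 0.9643867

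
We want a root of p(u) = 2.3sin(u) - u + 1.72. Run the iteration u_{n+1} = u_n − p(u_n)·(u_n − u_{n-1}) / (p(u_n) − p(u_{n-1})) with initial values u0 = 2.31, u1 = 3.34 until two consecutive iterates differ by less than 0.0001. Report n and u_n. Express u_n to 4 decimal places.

n = 5, u_n = 2.7010

p(2.31) = 1.109712, p(3.34) = -2.073349
u2 = 3.340000 − (-2.073349)·(1.030000)/(-3.183061) = 2.669089;  |Δ| = 0.670911
p(2.669089) = 0.097679
u3 = 2.669089 − 0.097679·(-0.670911)/(2.171028) = 2.699275;  |Δ| = 0.030186
p(2.699275) = 0.005206
u4 = 2.699275 − 0.005206·(0.030186)/(-0.092473) = 2.700974;  |Δ| = 0.001699
p(2.700974) = -0.000027
u5 = 2.700974 − (-0.000027)·(0.001699)/(-0.005233) = 2.700966;  |Δ| = 0.000009
|u5 − u4| = 0.000009 < 0.0001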